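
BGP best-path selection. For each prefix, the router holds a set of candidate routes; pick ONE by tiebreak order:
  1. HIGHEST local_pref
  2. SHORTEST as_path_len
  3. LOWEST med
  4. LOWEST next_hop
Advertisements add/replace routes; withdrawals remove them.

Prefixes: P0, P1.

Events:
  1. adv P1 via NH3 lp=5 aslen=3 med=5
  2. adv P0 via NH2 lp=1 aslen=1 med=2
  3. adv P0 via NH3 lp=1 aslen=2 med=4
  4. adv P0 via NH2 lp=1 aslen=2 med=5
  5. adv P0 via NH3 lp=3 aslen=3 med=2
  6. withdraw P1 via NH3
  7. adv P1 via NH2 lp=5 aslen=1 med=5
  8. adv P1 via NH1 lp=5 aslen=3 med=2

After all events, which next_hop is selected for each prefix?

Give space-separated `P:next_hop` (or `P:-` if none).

Op 1: best P0=- P1=NH3
Op 2: best P0=NH2 P1=NH3
Op 3: best P0=NH2 P1=NH3
Op 4: best P0=NH3 P1=NH3
Op 5: best P0=NH3 P1=NH3
Op 6: best P0=NH3 P1=-
Op 7: best P0=NH3 P1=NH2
Op 8: best P0=NH3 P1=NH2

Answer: P0:NH3 P1:NH2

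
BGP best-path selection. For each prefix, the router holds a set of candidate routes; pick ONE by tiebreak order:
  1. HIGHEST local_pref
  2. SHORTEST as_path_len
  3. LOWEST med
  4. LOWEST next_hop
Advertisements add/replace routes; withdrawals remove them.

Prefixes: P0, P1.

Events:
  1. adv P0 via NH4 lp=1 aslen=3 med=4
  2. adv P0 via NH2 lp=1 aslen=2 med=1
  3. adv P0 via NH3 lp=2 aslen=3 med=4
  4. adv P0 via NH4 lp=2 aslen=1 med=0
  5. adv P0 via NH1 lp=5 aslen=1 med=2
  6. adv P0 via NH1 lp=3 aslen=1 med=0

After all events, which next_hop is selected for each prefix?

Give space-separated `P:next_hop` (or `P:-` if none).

Op 1: best P0=NH4 P1=-
Op 2: best P0=NH2 P1=-
Op 3: best P0=NH3 P1=-
Op 4: best P0=NH4 P1=-
Op 5: best P0=NH1 P1=-
Op 6: best P0=NH1 P1=-

Answer: P0:NH1 P1:-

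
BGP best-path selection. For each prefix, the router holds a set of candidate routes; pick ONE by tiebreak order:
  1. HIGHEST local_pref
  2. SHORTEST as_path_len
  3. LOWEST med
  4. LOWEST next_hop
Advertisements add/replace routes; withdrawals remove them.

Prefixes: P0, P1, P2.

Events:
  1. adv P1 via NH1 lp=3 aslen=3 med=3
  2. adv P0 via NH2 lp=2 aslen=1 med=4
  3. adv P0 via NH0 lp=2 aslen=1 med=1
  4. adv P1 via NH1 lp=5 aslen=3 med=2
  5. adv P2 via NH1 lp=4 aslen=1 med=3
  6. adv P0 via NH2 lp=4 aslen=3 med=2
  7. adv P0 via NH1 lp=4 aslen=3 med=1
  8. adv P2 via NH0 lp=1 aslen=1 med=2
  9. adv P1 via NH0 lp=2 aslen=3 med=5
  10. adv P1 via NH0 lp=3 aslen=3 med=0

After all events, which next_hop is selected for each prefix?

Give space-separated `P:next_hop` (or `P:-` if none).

Answer: P0:NH1 P1:NH1 P2:NH1

Derivation:
Op 1: best P0=- P1=NH1 P2=-
Op 2: best P0=NH2 P1=NH1 P2=-
Op 3: best P0=NH0 P1=NH1 P2=-
Op 4: best P0=NH0 P1=NH1 P2=-
Op 5: best P0=NH0 P1=NH1 P2=NH1
Op 6: best P0=NH2 P1=NH1 P2=NH1
Op 7: best P0=NH1 P1=NH1 P2=NH1
Op 8: best P0=NH1 P1=NH1 P2=NH1
Op 9: best P0=NH1 P1=NH1 P2=NH1
Op 10: best P0=NH1 P1=NH1 P2=NH1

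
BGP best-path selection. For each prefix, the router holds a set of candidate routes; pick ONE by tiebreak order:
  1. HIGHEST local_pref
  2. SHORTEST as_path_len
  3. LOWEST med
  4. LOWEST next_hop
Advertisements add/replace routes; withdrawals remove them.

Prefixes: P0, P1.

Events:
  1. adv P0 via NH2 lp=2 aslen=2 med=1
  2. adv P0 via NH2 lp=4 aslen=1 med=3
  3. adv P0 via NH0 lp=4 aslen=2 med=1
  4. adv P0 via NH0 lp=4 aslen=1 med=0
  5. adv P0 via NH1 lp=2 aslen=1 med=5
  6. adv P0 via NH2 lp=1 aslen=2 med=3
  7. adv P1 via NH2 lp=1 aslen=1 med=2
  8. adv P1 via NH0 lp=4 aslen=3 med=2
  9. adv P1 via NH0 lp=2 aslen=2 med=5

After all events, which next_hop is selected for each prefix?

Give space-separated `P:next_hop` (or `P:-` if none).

Answer: P0:NH0 P1:NH0

Derivation:
Op 1: best P0=NH2 P1=-
Op 2: best P0=NH2 P1=-
Op 3: best P0=NH2 P1=-
Op 4: best P0=NH0 P1=-
Op 5: best P0=NH0 P1=-
Op 6: best P0=NH0 P1=-
Op 7: best P0=NH0 P1=NH2
Op 8: best P0=NH0 P1=NH0
Op 9: best P0=NH0 P1=NH0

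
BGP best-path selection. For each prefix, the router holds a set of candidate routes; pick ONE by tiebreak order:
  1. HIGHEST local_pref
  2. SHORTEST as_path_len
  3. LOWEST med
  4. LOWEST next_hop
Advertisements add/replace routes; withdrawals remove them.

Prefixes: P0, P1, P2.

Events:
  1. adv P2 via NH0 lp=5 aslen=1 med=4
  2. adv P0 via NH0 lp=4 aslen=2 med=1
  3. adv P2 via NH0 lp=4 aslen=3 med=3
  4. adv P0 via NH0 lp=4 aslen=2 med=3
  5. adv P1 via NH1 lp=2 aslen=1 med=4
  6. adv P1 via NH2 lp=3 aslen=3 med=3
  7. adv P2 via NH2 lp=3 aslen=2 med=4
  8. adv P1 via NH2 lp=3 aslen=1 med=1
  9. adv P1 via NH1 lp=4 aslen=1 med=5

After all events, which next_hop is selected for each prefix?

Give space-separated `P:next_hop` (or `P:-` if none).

Op 1: best P0=- P1=- P2=NH0
Op 2: best P0=NH0 P1=- P2=NH0
Op 3: best P0=NH0 P1=- P2=NH0
Op 4: best P0=NH0 P1=- P2=NH0
Op 5: best P0=NH0 P1=NH1 P2=NH0
Op 6: best P0=NH0 P1=NH2 P2=NH0
Op 7: best P0=NH0 P1=NH2 P2=NH0
Op 8: best P0=NH0 P1=NH2 P2=NH0
Op 9: best P0=NH0 P1=NH1 P2=NH0

Answer: P0:NH0 P1:NH1 P2:NH0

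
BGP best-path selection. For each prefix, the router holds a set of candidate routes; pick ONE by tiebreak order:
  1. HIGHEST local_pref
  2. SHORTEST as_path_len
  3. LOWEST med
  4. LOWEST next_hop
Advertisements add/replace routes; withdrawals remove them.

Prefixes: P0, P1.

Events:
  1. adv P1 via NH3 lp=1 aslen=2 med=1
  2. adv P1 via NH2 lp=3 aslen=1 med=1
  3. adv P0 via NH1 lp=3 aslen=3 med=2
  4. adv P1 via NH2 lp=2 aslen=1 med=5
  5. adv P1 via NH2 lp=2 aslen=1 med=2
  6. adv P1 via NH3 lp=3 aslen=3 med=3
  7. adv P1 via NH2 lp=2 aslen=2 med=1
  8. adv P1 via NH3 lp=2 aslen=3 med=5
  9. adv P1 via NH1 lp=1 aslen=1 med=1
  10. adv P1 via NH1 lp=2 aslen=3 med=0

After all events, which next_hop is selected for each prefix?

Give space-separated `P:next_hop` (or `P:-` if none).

Answer: P0:NH1 P1:NH2

Derivation:
Op 1: best P0=- P1=NH3
Op 2: best P0=- P1=NH2
Op 3: best P0=NH1 P1=NH2
Op 4: best P0=NH1 P1=NH2
Op 5: best P0=NH1 P1=NH2
Op 6: best P0=NH1 P1=NH3
Op 7: best P0=NH1 P1=NH3
Op 8: best P0=NH1 P1=NH2
Op 9: best P0=NH1 P1=NH2
Op 10: best P0=NH1 P1=NH2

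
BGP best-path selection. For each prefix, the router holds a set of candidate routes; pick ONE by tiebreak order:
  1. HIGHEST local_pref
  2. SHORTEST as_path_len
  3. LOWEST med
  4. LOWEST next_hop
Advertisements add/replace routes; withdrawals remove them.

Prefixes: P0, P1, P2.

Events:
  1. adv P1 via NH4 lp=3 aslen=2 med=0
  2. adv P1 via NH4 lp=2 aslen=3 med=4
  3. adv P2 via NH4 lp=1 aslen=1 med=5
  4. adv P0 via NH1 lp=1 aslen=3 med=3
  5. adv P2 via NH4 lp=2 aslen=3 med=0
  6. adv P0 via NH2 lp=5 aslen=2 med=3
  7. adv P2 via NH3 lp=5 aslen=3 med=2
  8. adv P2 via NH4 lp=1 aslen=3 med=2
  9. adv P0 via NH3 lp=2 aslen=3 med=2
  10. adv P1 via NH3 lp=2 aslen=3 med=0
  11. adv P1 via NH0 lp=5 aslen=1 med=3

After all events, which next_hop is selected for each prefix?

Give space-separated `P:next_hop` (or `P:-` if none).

Op 1: best P0=- P1=NH4 P2=-
Op 2: best P0=- P1=NH4 P2=-
Op 3: best P0=- P1=NH4 P2=NH4
Op 4: best P0=NH1 P1=NH4 P2=NH4
Op 5: best P0=NH1 P1=NH4 P2=NH4
Op 6: best P0=NH2 P1=NH4 P2=NH4
Op 7: best P0=NH2 P1=NH4 P2=NH3
Op 8: best P0=NH2 P1=NH4 P2=NH3
Op 9: best P0=NH2 P1=NH4 P2=NH3
Op 10: best P0=NH2 P1=NH3 P2=NH3
Op 11: best P0=NH2 P1=NH0 P2=NH3

Answer: P0:NH2 P1:NH0 P2:NH3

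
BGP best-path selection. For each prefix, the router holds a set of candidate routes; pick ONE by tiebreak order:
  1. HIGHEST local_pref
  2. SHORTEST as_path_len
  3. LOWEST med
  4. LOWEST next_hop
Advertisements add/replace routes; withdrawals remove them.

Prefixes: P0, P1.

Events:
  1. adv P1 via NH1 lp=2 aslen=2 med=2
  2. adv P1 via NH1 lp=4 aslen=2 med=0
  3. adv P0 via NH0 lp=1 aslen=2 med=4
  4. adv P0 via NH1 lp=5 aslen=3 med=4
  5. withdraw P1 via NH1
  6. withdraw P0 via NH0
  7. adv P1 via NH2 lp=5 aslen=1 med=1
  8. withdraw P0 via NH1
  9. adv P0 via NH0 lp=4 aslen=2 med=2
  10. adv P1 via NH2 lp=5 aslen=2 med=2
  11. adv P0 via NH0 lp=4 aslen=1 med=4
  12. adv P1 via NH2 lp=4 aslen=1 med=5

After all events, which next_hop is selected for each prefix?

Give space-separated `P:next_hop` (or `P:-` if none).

Op 1: best P0=- P1=NH1
Op 2: best P0=- P1=NH1
Op 3: best P0=NH0 P1=NH1
Op 4: best P0=NH1 P1=NH1
Op 5: best P0=NH1 P1=-
Op 6: best P0=NH1 P1=-
Op 7: best P0=NH1 P1=NH2
Op 8: best P0=- P1=NH2
Op 9: best P0=NH0 P1=NH2
Op 10: best P0=NH0 P1=NH2
Op 11: best P0=NH0 P1=NH2
Op 12: best P0=NH0 P1=NH2

Answer: P0:NH0 P1:NH2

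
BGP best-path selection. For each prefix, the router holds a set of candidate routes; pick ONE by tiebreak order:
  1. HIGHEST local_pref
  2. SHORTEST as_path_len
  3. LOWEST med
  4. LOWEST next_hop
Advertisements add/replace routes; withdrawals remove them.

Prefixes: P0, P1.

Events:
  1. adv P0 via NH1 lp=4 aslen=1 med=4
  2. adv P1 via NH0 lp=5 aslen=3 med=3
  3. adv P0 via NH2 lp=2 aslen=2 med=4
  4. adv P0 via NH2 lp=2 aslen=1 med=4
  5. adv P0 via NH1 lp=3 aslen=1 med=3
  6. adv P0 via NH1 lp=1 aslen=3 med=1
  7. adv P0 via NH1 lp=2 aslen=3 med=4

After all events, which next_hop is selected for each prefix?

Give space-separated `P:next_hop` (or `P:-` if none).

Answer: P0:NH2 P1:NH0

Derivation:
Op 1: best P0=NH1 P1=-
Op 2: best P0=NH1 P1=NH0
Op 3: best P0=NH1 P1=NH0
Op 4: best P0=NH1 P1=NH0
Op 5: best P0=NH1 P1=NH0
Op 6: best P0=NH2 P1=NH0
Op 7: best P0=NH2 P1=NH0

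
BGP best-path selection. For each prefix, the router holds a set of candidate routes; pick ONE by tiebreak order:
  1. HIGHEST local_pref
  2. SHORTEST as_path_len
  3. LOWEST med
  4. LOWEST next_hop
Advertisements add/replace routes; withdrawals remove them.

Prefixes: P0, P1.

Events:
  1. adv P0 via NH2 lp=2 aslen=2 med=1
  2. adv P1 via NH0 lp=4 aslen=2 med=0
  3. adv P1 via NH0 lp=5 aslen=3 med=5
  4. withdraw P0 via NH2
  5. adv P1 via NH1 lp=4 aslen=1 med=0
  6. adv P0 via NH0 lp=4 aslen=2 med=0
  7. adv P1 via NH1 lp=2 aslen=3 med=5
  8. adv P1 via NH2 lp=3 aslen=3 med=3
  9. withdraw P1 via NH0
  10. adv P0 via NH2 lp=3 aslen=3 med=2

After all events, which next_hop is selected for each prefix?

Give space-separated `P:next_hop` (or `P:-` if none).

Answer: P0:NH0 P1:NH2

Derivation:
Op 1: best P0=NH2 P1=-
Op 2: best P0=NH2 P1=NH0
Op 3: best P0=NH2 P1=NH0
Op 4: best P0=- P1=NH0
Op 5: best P0=- P1=NH0
Op 6: best P0=NH0 P1=NH0
Op 7: best P0=NH0 P1=NH0
Op 8: best P0=NH0 P1=NH0
Op 9: best P0=NH0 P1=NH2
Op 10: best P0=NH0 P1=NH2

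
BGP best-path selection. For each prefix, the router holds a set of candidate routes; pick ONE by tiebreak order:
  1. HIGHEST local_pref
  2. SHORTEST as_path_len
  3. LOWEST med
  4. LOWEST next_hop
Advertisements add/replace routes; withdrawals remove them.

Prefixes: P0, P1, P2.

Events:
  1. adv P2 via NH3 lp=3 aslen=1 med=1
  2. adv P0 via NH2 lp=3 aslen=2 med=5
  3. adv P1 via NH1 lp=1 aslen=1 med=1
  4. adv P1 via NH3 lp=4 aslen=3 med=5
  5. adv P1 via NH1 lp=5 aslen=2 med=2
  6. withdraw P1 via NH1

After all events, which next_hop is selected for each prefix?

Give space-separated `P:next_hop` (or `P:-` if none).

Answer: P0:NH2 P1:NH3 P2:NH3

Derivation:
Op 1: best P0=- P1=- P2=NH3
Op 2: best P0=NH2 P1=- P2=NH3
Op 3: best P0=NH2 P1=NH1 P2=NH3
Op 4: best P0=NH2 P1=NH3 P2=NH3
Op 5: best P0=NH2 P1=NH1 P2=NH3
Op 6: best P0=NH2 P1=NH3 P2=NH3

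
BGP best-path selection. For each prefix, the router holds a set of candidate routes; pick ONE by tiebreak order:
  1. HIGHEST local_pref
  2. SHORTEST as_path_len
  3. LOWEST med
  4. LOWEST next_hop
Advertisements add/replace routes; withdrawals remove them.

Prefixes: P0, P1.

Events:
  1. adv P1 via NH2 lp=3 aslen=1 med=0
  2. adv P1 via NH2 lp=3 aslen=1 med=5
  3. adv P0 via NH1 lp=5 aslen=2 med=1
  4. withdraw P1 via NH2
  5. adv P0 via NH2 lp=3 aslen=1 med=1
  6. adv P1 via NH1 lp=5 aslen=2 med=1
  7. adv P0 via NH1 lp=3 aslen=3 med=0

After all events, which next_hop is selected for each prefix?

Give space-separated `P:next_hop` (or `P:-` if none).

Answer: P0:NH2 P1:NH1

Derivation:
Op 1: best P0=- P1=NH2
Op 2: best P0=- P1=NH2
Op 3: best P0=NH1 P1=NH2
Op 4: best P0=NH1 P1=-
Op 5: best P0=NH1 P1=-
Op 6: best P0=NH1 P1=NH1
Op 7: best P0=NH2 P1=NH1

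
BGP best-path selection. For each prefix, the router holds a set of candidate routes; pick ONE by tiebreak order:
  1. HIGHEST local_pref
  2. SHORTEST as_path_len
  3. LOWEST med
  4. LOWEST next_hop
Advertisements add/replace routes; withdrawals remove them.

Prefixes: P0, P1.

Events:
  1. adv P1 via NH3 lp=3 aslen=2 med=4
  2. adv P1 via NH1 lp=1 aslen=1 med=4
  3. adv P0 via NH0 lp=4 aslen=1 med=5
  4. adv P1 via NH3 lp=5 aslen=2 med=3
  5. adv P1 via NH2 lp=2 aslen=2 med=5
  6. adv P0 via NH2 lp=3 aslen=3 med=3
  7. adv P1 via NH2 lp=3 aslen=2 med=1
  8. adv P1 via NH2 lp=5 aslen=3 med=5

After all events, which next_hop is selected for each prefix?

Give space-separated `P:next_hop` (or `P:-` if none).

Op 1: best P0=- P1=NH3
Op 2: best P0=- P1=NH3
Op 3: best P0=NH0 P1=NH3
Op 4: best P0=NH0 P1=NH3
Op 5: best P0=NH0 P1=NH3
Op 6: best P0=NH0 P1=NH3
Op 7: best P0=NH0 P1=NH3
Op 8: best P0=NH0 P1=NH3

Answer: P0:NH0 P1:NH3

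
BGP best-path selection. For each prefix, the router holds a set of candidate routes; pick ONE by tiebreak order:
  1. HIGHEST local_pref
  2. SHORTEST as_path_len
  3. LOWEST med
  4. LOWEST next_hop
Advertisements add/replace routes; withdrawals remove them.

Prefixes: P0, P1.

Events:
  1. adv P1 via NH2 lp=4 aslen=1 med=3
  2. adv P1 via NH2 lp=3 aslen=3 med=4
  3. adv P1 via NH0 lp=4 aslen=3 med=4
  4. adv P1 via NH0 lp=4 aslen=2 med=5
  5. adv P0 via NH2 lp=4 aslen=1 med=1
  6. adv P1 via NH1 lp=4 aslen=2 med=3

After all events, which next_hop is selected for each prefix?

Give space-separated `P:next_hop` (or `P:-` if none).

Op 1: best P0=- P1=NH2
Op 2: best P0=- P1=NH2
Op 3: best P0=- P1=NH0
Op 4: best P0=- P1=NH0
Op 5: best P0=NH2 P1=NH0
Op 6: best P0=NH2 P1=NH1

Answer: P0:NH2 P1:NH1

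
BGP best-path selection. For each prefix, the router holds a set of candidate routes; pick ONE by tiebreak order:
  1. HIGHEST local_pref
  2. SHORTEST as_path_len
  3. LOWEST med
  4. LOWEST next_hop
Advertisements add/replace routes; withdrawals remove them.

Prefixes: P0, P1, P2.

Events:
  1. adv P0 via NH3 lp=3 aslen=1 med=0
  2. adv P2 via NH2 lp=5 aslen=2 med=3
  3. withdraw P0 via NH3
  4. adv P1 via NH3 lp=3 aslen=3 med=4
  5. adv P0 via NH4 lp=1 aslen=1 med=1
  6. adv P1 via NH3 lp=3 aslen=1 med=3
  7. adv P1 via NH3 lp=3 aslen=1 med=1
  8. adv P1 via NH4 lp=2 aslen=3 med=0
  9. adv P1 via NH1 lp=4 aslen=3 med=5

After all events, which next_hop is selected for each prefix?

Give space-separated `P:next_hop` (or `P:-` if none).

Answer: P0:NH4 P1:NH1 P2:NH2

Derivation:
Op 1: best P0=NH3 P1=- P2=-
Op 2: best P0=NH3 P1=- P2=NH2
Op 3: best P0=- P1=- P2=NH2
Op 4: best P0=- P1=NH3 P2=NH2
Op 5: best P0=NH4 P1=NH3 P2=NH2
Op 6: best P0=NH4 P1=NH3 P2=NH2
Op 7: best P0=NH4 P1=NH3 P2=NH2
Op 8: best P0=NH4 P1=NH3 P2=NH2
Op 9: best P0=NH4 P1=NH1 P2=NH2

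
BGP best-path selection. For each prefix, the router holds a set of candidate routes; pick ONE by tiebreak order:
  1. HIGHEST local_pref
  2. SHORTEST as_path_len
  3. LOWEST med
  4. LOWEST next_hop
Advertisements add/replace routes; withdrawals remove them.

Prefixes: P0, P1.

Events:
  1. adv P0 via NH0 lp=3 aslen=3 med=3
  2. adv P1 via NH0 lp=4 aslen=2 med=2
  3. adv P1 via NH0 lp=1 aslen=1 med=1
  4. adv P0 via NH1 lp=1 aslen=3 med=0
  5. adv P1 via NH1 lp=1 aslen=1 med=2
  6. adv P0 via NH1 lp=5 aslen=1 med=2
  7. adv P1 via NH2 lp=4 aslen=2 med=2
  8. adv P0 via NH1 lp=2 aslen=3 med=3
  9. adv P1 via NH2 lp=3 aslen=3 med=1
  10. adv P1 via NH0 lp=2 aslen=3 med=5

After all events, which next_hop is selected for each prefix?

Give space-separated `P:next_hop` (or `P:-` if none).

Answer: P0:NH0 P1:NH2

Derivation:
Op 1: best P0=NH0 P1=-
Op 2: best P0=NH0 P1=NH0
Op 3: best P0=NH0 P1=NH0
Op 4: best P0=NH0 P1=NH0
Op 5: best P0=NH0 P1=NH0
Op 6: best P0=NH1 P1=NH0
Op 7: best P0=NH1 P1=NH2
Op 8: best P0=NH0 P1=NH2
Op 9: best P0=NH0 P1=NH2
Op 10: best P0=NH0 P1=NH2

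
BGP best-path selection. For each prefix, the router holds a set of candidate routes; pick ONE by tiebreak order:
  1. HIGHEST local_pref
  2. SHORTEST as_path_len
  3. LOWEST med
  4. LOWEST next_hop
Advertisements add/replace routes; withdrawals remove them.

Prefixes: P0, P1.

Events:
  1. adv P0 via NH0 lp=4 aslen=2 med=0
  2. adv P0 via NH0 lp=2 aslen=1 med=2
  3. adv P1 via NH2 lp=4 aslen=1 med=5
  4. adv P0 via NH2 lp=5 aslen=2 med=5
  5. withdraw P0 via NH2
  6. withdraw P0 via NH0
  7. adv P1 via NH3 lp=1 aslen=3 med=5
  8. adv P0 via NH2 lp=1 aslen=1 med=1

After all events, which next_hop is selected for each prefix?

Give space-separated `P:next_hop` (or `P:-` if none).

Op 1: best P0=NH0 P1=-
Op 2: best P0=NH0 P1=-
Op 3: best P0=NH0 P1=NH2
Op 4: best P0=NH2 P1=NH2
Op 5: best P0=NH0 P1=NH2
Op 6: best P0=- P1=NH2
Op 7: best P0=- P1=NH2
Op 8: best P0=NH2 P1=NH2

Answer: P0:NH2 P1:NH2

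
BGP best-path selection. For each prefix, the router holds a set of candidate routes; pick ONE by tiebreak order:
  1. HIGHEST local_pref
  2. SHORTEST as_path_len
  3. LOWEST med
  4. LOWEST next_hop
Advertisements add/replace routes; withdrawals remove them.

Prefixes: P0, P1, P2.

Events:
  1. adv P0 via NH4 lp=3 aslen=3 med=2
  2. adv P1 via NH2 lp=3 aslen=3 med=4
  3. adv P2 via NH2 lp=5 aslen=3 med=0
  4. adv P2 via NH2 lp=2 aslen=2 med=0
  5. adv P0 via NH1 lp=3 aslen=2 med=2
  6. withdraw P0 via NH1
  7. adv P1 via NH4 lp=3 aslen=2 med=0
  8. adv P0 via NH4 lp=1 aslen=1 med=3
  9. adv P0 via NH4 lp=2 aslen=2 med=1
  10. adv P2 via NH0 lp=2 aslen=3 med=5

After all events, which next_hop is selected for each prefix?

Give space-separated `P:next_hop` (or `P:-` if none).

Answer: P0:NH4 P1:NH4 P2:NH2

Derivation:
Op 1: best P0=NH4 P1=- P2=-
Op 2: best P0=NH4 P1=NH2 P2=-
Op 3: best P0=NH4 P1=NH2 P2=NH2
Op 4: best P0=NH4 P1=NH2 P2=NH2
Op 5: best P0=NH1 P1=NH2 P2=NH2
Op 6: best P0=NH4 P1=NH2 P2=NH2
Op 7: best P0=NH4 P1=NH4 P2=NH2
Op 8: best P0=NH4 P1=NH4 P2=NH2
Op 9: best P0=NH4 P1=NH4 P2=NH2
Op 10: best P0=NH4 P1=NH4 P2=NH2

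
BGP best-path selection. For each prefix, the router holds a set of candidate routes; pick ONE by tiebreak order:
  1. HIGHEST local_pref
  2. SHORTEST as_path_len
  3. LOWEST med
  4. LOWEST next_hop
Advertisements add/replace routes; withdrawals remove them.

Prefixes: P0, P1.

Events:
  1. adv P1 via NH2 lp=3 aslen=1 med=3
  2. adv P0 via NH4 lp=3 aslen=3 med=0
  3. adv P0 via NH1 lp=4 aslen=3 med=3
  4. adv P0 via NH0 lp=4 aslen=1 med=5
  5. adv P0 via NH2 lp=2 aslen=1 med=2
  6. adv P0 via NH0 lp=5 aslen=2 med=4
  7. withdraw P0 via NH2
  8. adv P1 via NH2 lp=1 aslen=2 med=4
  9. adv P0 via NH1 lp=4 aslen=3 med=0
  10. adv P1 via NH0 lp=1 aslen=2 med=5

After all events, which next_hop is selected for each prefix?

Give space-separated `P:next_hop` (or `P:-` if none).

Answer: P0:NH0 P1:NH2

Derivation:
Op 1: best P0=- P1=NH2
Op 2: best P0=NH4 P1=NH2
Op 3: best P0=NH1 P1=NH2
Op 4: best P0=NH0 P1=NH2
Op 5: best P0=NH0 P1=NH2
Op 6: best P0=NH0 P1=NH2
Op 7: best P0=NH0 P1=NH2
Op 8: best P0=NH0 P1=NH2
Op 9: best P0=NH0 P1=NH2
Op 10: best P0=NH0 P1=NH2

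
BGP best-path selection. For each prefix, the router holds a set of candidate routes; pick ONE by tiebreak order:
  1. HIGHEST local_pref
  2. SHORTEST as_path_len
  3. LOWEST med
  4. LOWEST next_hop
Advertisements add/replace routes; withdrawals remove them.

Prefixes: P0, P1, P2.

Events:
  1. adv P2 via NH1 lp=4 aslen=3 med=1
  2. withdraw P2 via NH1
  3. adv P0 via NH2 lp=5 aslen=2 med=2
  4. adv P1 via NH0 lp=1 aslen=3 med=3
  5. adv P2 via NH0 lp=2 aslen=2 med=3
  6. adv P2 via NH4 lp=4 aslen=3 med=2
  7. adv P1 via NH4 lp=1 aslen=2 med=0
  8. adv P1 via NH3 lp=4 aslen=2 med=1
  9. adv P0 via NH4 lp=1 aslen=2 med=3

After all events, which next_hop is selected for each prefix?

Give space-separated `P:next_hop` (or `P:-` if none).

Answer: P0:NH2 P1:NH3 P2:NH4

Derivation:
Op 1: best P0=- P1=- P2=NH1
Op 2: best P0=- P1=- P2=-
Op 3: best P0=NH2 P1=- P2=-
Op 4: best P0=NH2 P1=NH0 P2=-
Op 5: best P0=NH2 P1=NH0 P2=NH0
Op 6: best P0=NH2 P1=NH0 P2=NH4
Op 7: best P0=NH2 P1=NH4 P2=NH4
Op 8: best P0=NH2 P1=NH3 P2=NH4
Op 9: best P0=NH2 P1=NH3 P2=NH4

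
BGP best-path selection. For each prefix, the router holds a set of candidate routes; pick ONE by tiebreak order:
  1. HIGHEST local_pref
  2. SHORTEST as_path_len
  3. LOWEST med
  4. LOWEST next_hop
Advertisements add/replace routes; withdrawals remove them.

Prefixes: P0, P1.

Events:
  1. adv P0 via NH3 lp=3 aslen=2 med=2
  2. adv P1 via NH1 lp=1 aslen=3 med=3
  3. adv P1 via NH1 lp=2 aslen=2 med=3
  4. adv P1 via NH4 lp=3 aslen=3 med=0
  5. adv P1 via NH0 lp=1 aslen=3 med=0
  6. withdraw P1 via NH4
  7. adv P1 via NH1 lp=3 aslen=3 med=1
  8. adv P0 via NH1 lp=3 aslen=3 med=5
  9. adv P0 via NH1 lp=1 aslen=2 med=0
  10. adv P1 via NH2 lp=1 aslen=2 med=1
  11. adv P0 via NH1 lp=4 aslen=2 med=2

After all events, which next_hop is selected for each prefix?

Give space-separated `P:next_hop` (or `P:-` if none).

Op 1: best P0=NH3 P1=-
Op 2: best P0=NH3 P1=NH1
Op 3: best P0=NH3 P1=NH1
Op 4: best P0=NH3 P1=NH4
Op 5: best P0=NH3 P1=NH4
Op 6: best P0=NH3 P1=NH1
Op 7: best P0=NH3 P1=NH1
Op 8: best P0=NH3 P1=NH1
Op 9: best P0=NH3 P1=NH1
Op 10: best P0=NH3 P1=NH1
Op 11: best P0=NH1 P1=NH1

Answer: P0:NH1 P1:NH1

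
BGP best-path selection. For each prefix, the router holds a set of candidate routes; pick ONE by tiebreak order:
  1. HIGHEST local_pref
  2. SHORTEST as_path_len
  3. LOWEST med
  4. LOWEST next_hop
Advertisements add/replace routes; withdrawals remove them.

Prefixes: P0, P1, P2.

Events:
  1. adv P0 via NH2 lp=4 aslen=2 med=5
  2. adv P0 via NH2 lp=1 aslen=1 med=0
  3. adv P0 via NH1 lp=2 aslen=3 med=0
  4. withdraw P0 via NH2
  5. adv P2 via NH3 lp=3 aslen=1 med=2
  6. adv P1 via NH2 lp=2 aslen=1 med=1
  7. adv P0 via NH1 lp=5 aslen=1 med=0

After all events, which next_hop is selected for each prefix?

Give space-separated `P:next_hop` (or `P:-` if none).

Op 1: best P0=NH2 P1=- P2=-
Op 2: best P0=NH2 P1=- P2=-
Op 3: best P0=NH1 P1=- P2=-
Op 4: best P0=NH1 P1=- P2=-
Op 5: best P0=NH1 P1=- P2=NH3
Op 6: best P0=NH1 P1=NH2 P2=NH3
Op 7: best P0=NH1 P1=NH2 P2=NH3

Answer: P0:NH1 P1:NH2 P2:NH3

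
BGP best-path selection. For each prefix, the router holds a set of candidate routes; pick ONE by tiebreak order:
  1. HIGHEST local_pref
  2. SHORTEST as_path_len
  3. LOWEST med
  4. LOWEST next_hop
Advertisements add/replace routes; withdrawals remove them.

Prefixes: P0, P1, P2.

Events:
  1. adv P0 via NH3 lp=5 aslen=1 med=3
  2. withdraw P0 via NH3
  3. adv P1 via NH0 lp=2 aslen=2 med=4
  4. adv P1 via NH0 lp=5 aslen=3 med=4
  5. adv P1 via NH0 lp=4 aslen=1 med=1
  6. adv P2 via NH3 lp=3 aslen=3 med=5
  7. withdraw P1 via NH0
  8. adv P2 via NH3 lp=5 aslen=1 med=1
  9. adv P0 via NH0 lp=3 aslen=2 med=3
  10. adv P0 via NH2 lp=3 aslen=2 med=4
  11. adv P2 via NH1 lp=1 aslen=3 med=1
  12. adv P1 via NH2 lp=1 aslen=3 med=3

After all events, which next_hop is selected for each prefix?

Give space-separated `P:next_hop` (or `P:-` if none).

Answer: P0:NH0 P1:NH2 P2:NH3

Derivation:
Op 1: best P0=NH3 P1=- P2=-
Op 2: best P0=- P1=- P2=-
Op 3: best P0=- P1=NH0 P2=-
Op 4: best P0=- P1=NH0 P2=-
Op 5: best P0=- P1=NH0 P2=-
Op 6: best P0=- P1=NH0 P2=NH3
Op 7: best P0=- P1=- P2=NH3
Op 8: best P0=- P1=- P2=NH3
Op 9: best P0=NH0 P1=- P2=NH3
Op 10: best P0=NH0 P1=- P2=NH3
Op 11: best P0=NH0 P1=- P2=NH3
Op 12: best P0=NH0 P1=NH2 P2=NH3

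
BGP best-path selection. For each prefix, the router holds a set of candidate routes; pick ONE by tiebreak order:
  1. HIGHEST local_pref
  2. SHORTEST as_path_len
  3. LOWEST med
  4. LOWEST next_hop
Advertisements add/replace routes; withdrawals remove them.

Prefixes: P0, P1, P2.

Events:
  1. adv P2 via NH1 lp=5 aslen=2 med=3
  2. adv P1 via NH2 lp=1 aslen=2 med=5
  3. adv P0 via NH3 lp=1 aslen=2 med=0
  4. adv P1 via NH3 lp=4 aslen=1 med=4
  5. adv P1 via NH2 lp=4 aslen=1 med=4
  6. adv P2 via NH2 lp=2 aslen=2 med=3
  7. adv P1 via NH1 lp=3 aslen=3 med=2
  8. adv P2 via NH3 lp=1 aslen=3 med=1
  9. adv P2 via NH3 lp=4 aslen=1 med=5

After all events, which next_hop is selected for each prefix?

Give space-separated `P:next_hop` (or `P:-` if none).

Op 1: best P0=- P1=- P2=NH1
Op 2: best P0=- P1=NH2 P2=NH1
Op 3: best P0=NH3 P1=NH2 P2=NH1
Op 4: best P0=NH3 P1=NH3 P2=NH1
Op 5: best P0=NH3 P1=NH2 P2=NH1
Op 6: best P0=NH3 P1=NH2 P2=NH1
Op 7: best P0=NH3 P1=NH2 P2=NH1
Op 8: best P0=NH3 P1=NH2 P2=NH1
Op 9: best P0=NH3 P1=NH2 P2=NH1

Answer: P0:NH3 P1:NH2 P2:NH1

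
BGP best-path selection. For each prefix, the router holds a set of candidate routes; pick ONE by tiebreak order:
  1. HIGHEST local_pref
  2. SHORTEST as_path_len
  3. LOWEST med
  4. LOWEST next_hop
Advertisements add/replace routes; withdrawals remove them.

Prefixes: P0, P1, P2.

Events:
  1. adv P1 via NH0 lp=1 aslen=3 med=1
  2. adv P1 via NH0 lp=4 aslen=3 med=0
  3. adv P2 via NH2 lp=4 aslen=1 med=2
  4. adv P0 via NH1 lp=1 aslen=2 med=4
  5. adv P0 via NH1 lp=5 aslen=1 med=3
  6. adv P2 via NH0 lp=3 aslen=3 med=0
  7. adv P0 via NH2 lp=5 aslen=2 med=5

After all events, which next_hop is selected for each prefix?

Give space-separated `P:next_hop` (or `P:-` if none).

Answer: P0:NH1 P1:NH0 P2:NH2

Derivation:
Op 1: best P0=- P1=NH0 P2=-
Op 2: best P0=- P1=NH0 P2=-
Op 3: best P0=- P1=NH0 P2=NH2
Op 4: best P0=NH1 P1=NH0 P2=NH2
Op 5: best P0=NH1 P1=NH0 P2=NH2
Op 6: best P0=NH1 P1=NH0 P2=NH2
Op 7: best P0=NH1 P1=NH0 P2=NH2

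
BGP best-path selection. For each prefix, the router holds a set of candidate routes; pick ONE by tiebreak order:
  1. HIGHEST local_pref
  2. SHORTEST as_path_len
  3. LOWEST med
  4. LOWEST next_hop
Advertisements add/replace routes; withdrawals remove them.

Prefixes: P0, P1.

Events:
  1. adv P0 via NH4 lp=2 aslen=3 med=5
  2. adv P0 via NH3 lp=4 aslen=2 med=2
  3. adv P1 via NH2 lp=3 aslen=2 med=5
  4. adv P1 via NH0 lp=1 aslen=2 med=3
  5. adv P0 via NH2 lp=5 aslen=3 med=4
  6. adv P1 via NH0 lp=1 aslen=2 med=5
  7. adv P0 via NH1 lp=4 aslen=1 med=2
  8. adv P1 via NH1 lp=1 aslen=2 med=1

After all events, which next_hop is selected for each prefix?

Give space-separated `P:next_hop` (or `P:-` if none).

Answer: P0:NH2 P1:NH2

Derivation:
Op 1: best P0=NH4 P1=-
Op 2: best P0=NH3 P1=-
Op 3: best P0=NH3 P1=NH2
Op 4: best P0=NH3 P1=NH2
Op 5: best P0=NH2 P1=NH2
Op 6: best P0=NH2 P1=NH2
Op 7: best P0=NH2 P1=NH2
Op 8: best P0=NH2 P1=NH2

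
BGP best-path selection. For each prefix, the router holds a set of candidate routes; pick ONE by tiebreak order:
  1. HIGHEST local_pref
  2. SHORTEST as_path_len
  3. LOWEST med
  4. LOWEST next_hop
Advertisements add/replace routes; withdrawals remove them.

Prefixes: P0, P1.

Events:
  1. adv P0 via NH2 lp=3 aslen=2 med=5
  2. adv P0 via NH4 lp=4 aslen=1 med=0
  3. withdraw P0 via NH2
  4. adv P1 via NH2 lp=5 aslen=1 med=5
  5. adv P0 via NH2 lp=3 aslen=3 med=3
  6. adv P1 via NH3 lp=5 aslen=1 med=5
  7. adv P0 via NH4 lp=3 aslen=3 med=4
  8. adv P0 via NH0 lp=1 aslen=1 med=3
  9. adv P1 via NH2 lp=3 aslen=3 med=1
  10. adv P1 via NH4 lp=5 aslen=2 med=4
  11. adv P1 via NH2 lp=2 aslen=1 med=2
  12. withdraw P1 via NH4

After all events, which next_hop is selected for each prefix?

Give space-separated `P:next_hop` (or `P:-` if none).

Answer: P0:NH2 P1:NH3

Derivation:
Op 1: best P0=NH2 P1=-
Op 2: best P0=NH4 P1=-
Op 3: best P0=NH4 P1=-
Op 4: best P0=NH4 P1=NH2
Op 5: best P0=NH4 P1=NH2
Op 6: best P0=NH4 P1=NH2
Op 7: best P0=NH2 P1=NH2
Op 8: best P0=NH2 P1=NH2
Op 9: best P0=NH2 P1=NH3
Op 10: best P0=NH2 P1=NH3
Op 11: best P0=NH2 P1=NH3
Op 12: best P0=NH2 P1=NH3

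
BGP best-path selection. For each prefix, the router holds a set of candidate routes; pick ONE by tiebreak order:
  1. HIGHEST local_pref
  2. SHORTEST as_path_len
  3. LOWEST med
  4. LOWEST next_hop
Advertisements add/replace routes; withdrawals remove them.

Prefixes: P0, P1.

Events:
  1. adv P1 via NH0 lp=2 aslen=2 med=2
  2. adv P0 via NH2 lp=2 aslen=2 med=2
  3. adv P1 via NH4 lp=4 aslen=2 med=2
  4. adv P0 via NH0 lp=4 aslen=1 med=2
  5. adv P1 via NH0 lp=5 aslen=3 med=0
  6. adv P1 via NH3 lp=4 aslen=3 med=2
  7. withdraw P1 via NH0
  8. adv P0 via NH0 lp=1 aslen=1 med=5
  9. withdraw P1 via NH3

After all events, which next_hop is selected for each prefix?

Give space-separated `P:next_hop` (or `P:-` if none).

Op 1: best P0=- P1=NH0
Op 2: best P0=NH2 P1=NH0
Op 3: best P0=NH2 P1=NH4
Op 4: best P0=NH0 P1=NH4
Op 5: best P0=NH0 P1=NH0
Op 6: best P0=NH0 P1=NH0
Op 7: best P0=NH0 P1=NH4
Op 8: best P0=NH2 P1=NH4
Op 9: best P0=NH2 P1=NH4

Answer: P0:NH2 P1:NH4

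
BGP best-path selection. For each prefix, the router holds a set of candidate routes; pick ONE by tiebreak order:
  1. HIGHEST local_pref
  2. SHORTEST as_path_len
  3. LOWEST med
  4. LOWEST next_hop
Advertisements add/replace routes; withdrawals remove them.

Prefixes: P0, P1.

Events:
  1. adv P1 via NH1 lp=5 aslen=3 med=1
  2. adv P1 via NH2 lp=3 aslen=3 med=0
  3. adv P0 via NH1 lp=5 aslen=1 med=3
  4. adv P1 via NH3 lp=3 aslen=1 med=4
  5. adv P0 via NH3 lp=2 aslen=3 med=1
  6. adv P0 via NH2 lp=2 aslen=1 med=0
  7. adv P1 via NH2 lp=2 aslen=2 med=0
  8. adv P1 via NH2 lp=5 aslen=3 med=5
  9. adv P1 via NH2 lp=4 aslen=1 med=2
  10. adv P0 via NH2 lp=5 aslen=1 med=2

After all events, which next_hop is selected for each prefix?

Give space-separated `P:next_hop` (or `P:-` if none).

Op 1: best P0=- P1=NH1
Op 2: best P0=- P1=NH1
Op 3: best P0=NH1 P1=NH1
Op 4: best P0=NH1 P1=NH1
Op 5: best P0=NH1 P1=NH1
Op 6: best P0=NH1 P1=NH1
Op 7: best P0=NH1 P1=NH1
Op 8: best P0=NH1 P1=NH1
Op 9: best P0=NH1 P1=NH1
Op 10: best P0=NH2 P1=NH1

Answer: P0:NH2 P1:NH1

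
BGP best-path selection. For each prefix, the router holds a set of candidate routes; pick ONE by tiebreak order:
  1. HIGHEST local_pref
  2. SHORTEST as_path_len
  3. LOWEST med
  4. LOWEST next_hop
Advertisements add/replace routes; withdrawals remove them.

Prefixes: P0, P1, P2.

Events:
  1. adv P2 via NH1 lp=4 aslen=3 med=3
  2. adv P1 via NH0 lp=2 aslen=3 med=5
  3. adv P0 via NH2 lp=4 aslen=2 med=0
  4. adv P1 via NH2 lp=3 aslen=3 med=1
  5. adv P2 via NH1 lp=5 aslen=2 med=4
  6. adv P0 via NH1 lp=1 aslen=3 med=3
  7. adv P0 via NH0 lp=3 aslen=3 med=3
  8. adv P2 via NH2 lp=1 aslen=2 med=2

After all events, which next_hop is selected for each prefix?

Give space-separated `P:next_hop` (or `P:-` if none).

Answer: P0:NH2 P1:NH2 P2:NH1

Derivation:
Op 1: best P0=- P1=- P2=NH1
Op 2: best P0=- P1=NH0 P2=NH1
Op 3: best P0=NH2 P1=NH0 P2=NH1
Op 4: best P0=NH2 P1=NH2 P2=NH1
Op 5: best P0=NH2 P1=NH2 P2=NH1
Op 6: best P0=NH2 P1=NH2 P2=NH1
Op 7: best P0=NH2 P1=NH2 P2=NH1
Op 8: best P0=NH2 P1=NH2 P2=NH1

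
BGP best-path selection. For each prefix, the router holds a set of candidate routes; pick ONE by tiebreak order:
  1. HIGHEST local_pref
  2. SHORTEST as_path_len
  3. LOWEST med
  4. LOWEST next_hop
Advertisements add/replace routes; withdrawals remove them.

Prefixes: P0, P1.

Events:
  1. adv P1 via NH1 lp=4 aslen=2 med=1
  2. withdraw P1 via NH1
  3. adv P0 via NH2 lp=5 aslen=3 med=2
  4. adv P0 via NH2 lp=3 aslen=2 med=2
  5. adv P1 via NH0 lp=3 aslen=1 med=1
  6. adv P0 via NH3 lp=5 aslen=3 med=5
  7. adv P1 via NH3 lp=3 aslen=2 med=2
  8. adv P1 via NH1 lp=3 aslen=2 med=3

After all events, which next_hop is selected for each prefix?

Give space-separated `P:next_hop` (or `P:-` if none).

Op 1: best P0=- P1=NH1
Op 2: best P0=- P1=-
Op 3: best P0=NH2 P1=-
Op 4: best P0=NH2 P1=-
Op 5: best P0=NH2 P1=NH0
Op 6: best P0=NH3 P1=NH0
Op 7: best P0=NH3 P1=NH0
Op 8: best P0=NH3 P1=NH0

Answer: P0:NH3 P1:NH0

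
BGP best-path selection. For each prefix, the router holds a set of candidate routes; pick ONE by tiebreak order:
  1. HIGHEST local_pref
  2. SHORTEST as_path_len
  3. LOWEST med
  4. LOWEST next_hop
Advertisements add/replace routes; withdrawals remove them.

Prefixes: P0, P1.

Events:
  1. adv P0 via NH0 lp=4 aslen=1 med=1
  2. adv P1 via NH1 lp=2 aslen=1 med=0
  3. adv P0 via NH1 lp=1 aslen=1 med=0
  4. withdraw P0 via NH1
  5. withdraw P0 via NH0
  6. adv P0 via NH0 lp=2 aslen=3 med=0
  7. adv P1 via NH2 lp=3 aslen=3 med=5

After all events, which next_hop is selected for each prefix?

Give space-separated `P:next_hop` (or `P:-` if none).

Op 1: best P0=NH0 P1=-
Op 2: best P0=NH0 P1=NH1
Op 3: best P0=NH0 P1=NH1
Op 4: best P0=NH0 P1=NH1
Op 5: best P0=- P1=NH1
Op 6: best P0=NH0 P1=NH1
Op 7: best P0=NH0 P1=NH2

Answer: P0:NH0 P1:NH2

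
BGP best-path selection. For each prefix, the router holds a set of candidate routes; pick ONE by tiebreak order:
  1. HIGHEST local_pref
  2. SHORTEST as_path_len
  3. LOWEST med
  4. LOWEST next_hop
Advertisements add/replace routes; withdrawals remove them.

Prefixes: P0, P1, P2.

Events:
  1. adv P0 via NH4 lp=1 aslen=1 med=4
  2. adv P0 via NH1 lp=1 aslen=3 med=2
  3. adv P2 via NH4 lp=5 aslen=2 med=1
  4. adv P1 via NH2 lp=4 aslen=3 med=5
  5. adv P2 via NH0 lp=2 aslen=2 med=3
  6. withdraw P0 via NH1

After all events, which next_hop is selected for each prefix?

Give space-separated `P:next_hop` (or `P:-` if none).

Op 1: best P0=NH4 P1=- P2=-
Op 2: best P0=NH4 P1=- P2=-
Op 3: best P0=NH4 P1=- P2=NH4
Op 4: best P0=NH4 P1=NH2 P2=NH4
Op 5: best P0=NH4 P1=NH2 P2=NH4
Op 6: best P0=NH4 P1=NH2 P2=NH4

Answer: P0:NH4 P1:NH2 P2:NH4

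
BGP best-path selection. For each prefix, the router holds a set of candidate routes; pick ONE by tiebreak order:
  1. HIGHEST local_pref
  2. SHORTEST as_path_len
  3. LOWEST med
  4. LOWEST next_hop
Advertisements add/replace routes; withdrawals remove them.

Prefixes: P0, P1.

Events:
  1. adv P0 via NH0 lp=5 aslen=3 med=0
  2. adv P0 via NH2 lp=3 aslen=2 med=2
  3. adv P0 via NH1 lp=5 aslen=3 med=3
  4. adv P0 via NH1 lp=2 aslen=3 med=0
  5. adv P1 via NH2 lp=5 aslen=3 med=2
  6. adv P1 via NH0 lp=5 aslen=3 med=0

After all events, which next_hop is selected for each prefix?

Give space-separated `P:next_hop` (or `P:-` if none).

Answer: P0:NH0 P1:NH0

Derivation:
Op 1: best P0=NH0 P1=-
Op 2: best P0=NH0 P1=-
Op 3: best P0=NH0 P1=-
Op 4: best P0=NH0 P1=-
Op 5: best P0=NH0 P1=NH2
Op 6: best P0=NH0 P1=NH0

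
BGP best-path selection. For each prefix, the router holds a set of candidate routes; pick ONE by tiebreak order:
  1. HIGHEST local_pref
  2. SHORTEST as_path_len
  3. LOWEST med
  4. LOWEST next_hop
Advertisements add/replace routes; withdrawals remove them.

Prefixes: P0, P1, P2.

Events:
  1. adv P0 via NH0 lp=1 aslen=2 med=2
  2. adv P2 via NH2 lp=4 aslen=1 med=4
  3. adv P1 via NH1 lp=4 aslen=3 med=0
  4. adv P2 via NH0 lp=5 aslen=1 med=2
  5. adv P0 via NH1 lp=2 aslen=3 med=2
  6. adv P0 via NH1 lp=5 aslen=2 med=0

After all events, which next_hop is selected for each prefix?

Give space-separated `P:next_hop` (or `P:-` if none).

Answer: P0:NH1 P1:NH1 P2:NH0

Derivation:
Op 1: best P0=NH0 P1=- P2=-
Op 2: best P0=NH0 P1=- P2=NH2
Op 3: best P0=NH0 P1=NH1 P2=NH2
Op 4: best P0=NH0 P1=NH1 P2=NH0
Op 5: best P0=NH1 P1=NH1 P2=NH0
Op 6: best P0=NH1 P1=NH1 P2=NH0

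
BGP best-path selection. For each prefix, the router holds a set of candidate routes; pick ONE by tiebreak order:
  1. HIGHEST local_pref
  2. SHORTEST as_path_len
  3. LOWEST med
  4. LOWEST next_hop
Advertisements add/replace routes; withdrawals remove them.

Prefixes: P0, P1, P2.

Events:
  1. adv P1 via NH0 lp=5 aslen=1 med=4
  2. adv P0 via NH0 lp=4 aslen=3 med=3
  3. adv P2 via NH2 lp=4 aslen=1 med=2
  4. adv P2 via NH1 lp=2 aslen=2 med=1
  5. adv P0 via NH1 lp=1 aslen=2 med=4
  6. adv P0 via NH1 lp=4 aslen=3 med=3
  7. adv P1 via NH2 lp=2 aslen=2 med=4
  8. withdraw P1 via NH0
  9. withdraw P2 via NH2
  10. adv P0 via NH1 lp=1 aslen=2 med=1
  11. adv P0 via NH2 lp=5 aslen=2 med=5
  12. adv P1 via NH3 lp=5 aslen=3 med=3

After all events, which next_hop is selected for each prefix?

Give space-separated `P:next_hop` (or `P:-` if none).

Op 1: best P0=- P1=NH0 P2=-
Op 2: best P0=NH0 P1=NH0 P2=-
Op 3: best P0=NH0 P1=NH0 P2=NH2
Op 4: best P0=NH0 P1=NH0 P2=NH2
Op 5: best P0=NH0 P1=NH0 P2=NH2
Op 6: best P0=NH0 P1=NH0 P2=NH2
Op 7: best P0=NH0 P1=NH0 P2=NH2
Op 8: best P0=NH0 P1=NH2 P2=NH2
Op 9: best P0=NH0 P1=NH2 P2=NH1
Op 10: best P0=NH0 P1=NH2 P2=NH1
Op 11: best P0=NH2 P1=NH2 P2=NH1
Op 12: best P0=NH2 P1=NH3 P2=NH1

Answer: P0:NH2 P1:NH3 P2:NH1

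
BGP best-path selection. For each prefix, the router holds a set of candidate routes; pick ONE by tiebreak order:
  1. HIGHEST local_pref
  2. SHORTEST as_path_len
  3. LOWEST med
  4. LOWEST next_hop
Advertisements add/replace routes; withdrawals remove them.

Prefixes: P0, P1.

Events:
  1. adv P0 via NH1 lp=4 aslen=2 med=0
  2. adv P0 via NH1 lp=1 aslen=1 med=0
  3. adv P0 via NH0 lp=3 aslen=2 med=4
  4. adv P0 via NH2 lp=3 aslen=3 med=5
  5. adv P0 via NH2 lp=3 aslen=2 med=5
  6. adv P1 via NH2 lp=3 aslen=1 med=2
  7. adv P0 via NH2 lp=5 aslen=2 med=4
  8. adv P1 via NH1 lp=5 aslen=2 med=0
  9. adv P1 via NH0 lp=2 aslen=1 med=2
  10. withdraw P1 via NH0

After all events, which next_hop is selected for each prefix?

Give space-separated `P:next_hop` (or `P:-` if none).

Answer: P0:NH2 P1:NH1

Derivation:
Op 1: best P0=NH1 P1=-
Op 2: best P0=NH1 P1=-
Op 3: best P0=NH0 P1=-
Op 4: best P0=NH0 P1=-
Op 5: best P0=NH0 P1=-
Op 6: best P0=NH0 P1=NH2
Op 7: best P0=NH2 P1=NH2
Op 8: best P0=NH2 P1=NH1
Op 9: best P0=NH2 P1=NH1
Op 10: best P0=NH2 P1=NH1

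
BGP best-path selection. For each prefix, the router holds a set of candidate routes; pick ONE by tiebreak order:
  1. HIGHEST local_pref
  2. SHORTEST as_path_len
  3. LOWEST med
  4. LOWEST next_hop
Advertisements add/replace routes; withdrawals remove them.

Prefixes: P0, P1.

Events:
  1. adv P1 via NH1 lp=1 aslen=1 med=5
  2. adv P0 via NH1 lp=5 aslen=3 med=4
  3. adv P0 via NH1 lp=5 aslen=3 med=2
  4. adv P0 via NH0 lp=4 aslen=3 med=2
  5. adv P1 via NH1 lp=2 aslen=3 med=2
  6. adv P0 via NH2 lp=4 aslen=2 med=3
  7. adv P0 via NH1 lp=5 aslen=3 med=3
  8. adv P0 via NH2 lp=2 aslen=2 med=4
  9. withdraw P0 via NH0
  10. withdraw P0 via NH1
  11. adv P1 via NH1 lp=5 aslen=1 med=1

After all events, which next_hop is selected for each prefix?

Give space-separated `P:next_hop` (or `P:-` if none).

Answer: P0:NH2 P1:NH1

Derivation:
Op 1: best P0=- P1=NH1
Op 2: best P0=NH1 P1=NH1
Op 3: best P0=NH1 P1=NH1
Op 4: best P0=NH1 P1=NH1
Op 5: best P0=NH1 P1=NH1
Op 6: best P0=NH1 P1=NH1
Op 7: best P0=NH1 P1=NH1
Op 8: best P0=NH1 P1=NH1
Op 9: best P0=NH1 P1=NH1
Op 10: best P0=NH2 P1=NH1
Op 11: best P0=NH2 P1=NH1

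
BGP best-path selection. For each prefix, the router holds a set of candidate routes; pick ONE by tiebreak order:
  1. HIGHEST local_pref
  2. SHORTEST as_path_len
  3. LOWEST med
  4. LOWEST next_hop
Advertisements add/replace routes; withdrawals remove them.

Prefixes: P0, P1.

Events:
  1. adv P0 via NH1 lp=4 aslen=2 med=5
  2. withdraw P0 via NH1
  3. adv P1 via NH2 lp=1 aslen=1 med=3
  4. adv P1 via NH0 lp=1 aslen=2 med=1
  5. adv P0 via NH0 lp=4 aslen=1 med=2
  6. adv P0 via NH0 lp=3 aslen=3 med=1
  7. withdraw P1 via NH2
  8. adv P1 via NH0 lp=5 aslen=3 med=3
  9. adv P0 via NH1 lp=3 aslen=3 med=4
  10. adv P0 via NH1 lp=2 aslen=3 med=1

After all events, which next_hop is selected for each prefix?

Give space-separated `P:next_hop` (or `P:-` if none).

Answer: P0:NH0 P1:NH0

Derivation:
Op 1: best P0=NH1 P1=-
Op 2: best P0=- P1=-
Op 3: best P0=- P1=NH2
Op 4: best P0=- P1=NH2
Op 5: best P0=NH0 P1=NH2
Op 6: best P0=NH0 P1=NH2
Op 7: best P0=NH0 P1=NH0
Op 8: best P0=NH0 P1=NH0
Op 9: best P0=NH0 P1=NH0
Op 10: best P0=NH0 P1=NH0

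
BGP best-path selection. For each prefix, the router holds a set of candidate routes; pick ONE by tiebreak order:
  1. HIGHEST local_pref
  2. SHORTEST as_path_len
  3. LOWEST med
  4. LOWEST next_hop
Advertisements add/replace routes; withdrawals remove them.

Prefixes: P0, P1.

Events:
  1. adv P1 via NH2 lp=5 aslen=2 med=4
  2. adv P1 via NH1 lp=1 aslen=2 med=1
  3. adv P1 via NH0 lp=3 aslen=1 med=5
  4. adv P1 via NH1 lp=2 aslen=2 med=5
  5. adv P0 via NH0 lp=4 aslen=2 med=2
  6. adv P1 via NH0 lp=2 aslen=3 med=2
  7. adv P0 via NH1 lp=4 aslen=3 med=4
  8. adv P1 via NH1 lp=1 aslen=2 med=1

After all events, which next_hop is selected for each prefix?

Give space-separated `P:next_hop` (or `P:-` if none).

Op 1: best P0=- P1=NH2
Op 2: best P0=- P1=NH2
Op 3: best P0=- P1=NH2
Op 4: best P0=- P1=NH2
Op 5: best P0=NH0 P1=NH2
Op 6: best P0=NH0 P1=NH2
Op 7: best P0=NH0 P1=NH2
Op 8: best P0=NH0 P1=NH2

Answer: P0:NH0 P1:NH2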